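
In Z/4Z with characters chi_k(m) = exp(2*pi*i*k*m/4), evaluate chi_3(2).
chi_3(2) = zeta_4^6 = -1

Derivation: chi_3(2) = zeta_4^(3*2) = zeta_4^6. Since zeta_4^4 = 1, this equals zeta_4^2 = exp(2*pi*i*2/4) = -1.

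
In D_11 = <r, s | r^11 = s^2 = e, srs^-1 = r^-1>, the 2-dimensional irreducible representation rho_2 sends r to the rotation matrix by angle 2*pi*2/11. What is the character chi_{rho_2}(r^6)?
chi_{rho_2}(r^6) = 2*cos(2*pi*2*6/11) = 2*cos(24*pi/11)

Working: rho_2(r^6) is rotation by angle 2*pi*2*6/11, whose trace is 2*cos(2*pi*2*6/11) = 2*cos(24*pi/11).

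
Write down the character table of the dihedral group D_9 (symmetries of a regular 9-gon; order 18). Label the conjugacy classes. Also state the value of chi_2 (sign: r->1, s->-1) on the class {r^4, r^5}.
Conjugacy classes: {e} of size 1, {r^1, r^8} of size 2, {r^2, r^7} of size 2, {r^3, r^6} of size 2, {r^4, r^5} of size 2, {s, sr, ..., sr^8} of size 9.
Character table:
  irrep \ class              {e} (size 1)  {r^1, r^8} (size 2)  {r^2, r^7} (size 2)  {r^3, r^6} (size 2)  {r^4, r^5} (size 2)  {s, sr, ..., sr^8} (size 9)
  chi_1 (triv)               1             1                    1                    1                    1                    1                          
  chi_2 (sign: r->1, s->-1)  1             1                    1                    1                    1                    -1                         
  chi_3 (2d, j=1)            2             2*cos(2*pi/9)        2*cos(4*pi/9)        -1                   -2*cos(pi/9)         0                          
  chi_4 (2d, j=2)            2             2*cos(4*pi/9)        -2*cos(pi/9)         -1                   2*cos(2*pi/9)        0                          
  chi_5 (2d, j=3)            2             -1                   -1                   2                    -1                   0                          
  chi_6 (2d, j=4)            2             -2*cos(pi/9)         2*cos(2*pi/9)        -1                   2*cos(4*pi/9)        0                          

Spot check: chi_2 (sign: r->1, s->-1) on {r^4, r^5} = 1.

Explanation: D_9 has order 2*9 = 18 with 6 conjugacy classes, hence 6 irreducibles. Sum of squared dims 1 + 1 + 4 + 4 + 4 + 4 = 18 = |G|. Linear characters come from the abelianisation; the 2-dimensional irreps have character r^k -> 2*cos(2*pi*j*k/9), reflections -> 0.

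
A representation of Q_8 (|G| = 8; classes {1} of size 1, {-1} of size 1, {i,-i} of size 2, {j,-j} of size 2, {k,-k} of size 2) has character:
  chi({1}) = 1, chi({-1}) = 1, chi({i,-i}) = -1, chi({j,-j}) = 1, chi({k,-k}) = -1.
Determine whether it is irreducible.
Irreducible: <chi, chi> = 1.

Justification: <chi, chi> = (1/|G|) sum_C |C| * |chi(C)|^2 = (1/8)[1*|1|^2 + 1*|1|^2 + 2*|-1|^2 + 2*|1|^2 + 2*|-1|^2]
  = (1/8)[(1) + (1) + (2) + (2) + (2)] = 8/8 = 1.
A character is irreducible iff <chi, chi> = 1, so this representation is irreducible.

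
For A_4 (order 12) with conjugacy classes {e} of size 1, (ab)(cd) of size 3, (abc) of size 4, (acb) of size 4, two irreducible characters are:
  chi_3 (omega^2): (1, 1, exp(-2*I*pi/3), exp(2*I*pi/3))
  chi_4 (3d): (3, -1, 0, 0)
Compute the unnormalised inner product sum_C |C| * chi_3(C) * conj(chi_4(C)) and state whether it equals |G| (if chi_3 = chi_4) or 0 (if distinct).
Sum = 0; so <chi_3, chi_4> = 0 (distinct irreducibles are orthogonal).

Reasoning: Compute term by term over conjugacy classes (|C| * chi_3(C) * conj(chi_4(C))):
  1*(1)*conj(3) + 3*(1)*conj(-1) + 4*(exp(-2*I*pi/3))*conj(0) + 4*(exp(2*I*pi/3))*conj(0)
  = (3) + (-3) + (0) + (0)
  = 0.
(Exp terms are combined using exp(i*s)*conj(exp(i*t)) = exp(i*(s-t)), and sums of them are collapsed using the identity that for every m > 1 the m distinct m-th roots of unity sum to 0, e.g. 1 + exp(2*I*pi/3) + exp(-2*I*pi/3) = 0.)
Dividing by |G| = 12 gives 0/12 = 0, matching the row-orthogonality relation <chi_3, chi_4> = [chi_3 = chi_4].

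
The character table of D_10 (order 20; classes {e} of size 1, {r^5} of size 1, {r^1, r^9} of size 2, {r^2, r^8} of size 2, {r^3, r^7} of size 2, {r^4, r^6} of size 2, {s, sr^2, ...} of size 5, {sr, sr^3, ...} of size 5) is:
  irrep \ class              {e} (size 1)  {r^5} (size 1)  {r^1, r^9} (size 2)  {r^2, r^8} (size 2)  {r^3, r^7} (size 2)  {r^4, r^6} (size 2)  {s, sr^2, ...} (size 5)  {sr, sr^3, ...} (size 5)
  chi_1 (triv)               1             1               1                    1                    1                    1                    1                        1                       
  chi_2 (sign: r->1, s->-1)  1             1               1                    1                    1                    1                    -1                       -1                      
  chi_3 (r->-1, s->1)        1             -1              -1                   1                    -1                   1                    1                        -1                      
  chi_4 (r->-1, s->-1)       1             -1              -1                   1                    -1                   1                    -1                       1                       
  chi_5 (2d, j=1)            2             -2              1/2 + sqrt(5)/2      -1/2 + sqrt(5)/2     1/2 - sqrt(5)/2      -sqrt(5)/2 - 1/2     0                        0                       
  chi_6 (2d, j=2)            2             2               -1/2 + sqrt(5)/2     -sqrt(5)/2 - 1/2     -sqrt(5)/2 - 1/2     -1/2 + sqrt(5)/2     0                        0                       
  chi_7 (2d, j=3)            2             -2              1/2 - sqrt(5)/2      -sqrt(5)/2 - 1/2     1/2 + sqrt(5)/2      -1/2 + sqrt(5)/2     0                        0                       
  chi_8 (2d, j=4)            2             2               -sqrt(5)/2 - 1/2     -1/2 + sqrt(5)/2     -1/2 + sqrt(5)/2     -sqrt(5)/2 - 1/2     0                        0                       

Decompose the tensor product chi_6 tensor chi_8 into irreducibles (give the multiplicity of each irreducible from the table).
chi_6 tensor chi_8 = chi_6 + chi_8 (all other irreducibles have multiplicity 0).

Working: The character of a tensor product is the pointwise product (chi_6 * chi_8)(C) = chi_6(C) * chi_8(C):
  {e}: (2)*(2), {r^5}: (2)*(2), {r^1, r^9}: (-1/2 + sqrt(5)/2)*(-sqrt(5)/2 - 1/2), {r^2, r^8}: (-sqrt(5)/2 - 1/2)*(-1/2 + sqrt(5)/2), {r^3, r^7}: (-sqrt(5)/2 - 1/2)*(-1/2 + sqrt(5)/2), {r^4, r^6}: (-1/2 + sqrt(5)/2)*(-sqrt(5)/2 - 1/2), {s, sr^2, ...}: (0)*(0), {sr, sr^3, ...}: (0)*(0)
so (chi_6 * chi_8) takes values
  {e} -> 4, {r^5} -> 4, {r^1, r^9} -> -1, {r^2, r^8} -> -1, {r^3, r^7} -> -1, {r^4, r^6} -> -1, {s, sr^2, ...} -> 0, {sr, sr^3, ...} -> 0.
Now take the inner product of this character with each irreducible chi from the table, <chi_6*chi_8, chi> = (1/20) sum_C |C| (chi_6*chi_8)(C) conj(chi(C)):
  <chi_6*chi_8, chi_1> = (1/20)[1*(4)*conj(1) + 1*(4)*conj(1) + 2*(-1)*conj(1) + 2*(-1)*conj(1) + 2*(-1)*conj(1) + 2*(-1)*conj(1) + 5*(0)*conj(1) + 5*(0)*conj(1)]
      = (1/20)[(4) + (4) + (-2) + (-2) + (-2) + (-2) + (0) + (0)] = 0/20 = 0
  <chi_6*chi_8, chi_2> = (1/20)[1*(4)*conj(1) + 1*(4)*conj(1) + 2*(-1)*conj(1) + 2*(-1)*conj(1) + 2*(-1)*conj(1) + 2*(-1)*conj(1) + 5*(0)*conj(-1) + 5*(0)*conj(-1)]
      = (1/20)[(4) + (4) + (-2) + (-2) + (-2) + (-2) + (0) + (0)] = 0/20 = 0
  <chi_6*chi_8, chi_3> = (1/20)[1*(4)*conj(1) + 1*(4)*conj(-1) + 2*(-1)*conj(-1) + 2*(-1)*conj(1) + 2*(-1)*conj(-1) + 2*(-1)*conj(1) + 5*(0)*conj(1) + 5*(0)*conj(-1)]
      = (1/20)[(4) + (-4) + (2) + (-2) + (2) + (-2) + (0) + (0)] = 0/20 = 0
  <chi_6*chi_8, chi_4> = (1/20)[1*(4)*conj(1) + 1*(4)*conj(-1) + 2*(-1)*conj(-1) + 2*(-1)*conj(1) + 2*(-1)*conj(-1) + 2*(-1)*conj(1) + 5*(0)*conj(-1) + 5*(0)*conj(1)]
      = (1/20)[(4) + (-4) + (2) + (-2) + (2) + (-2) + (0) + (0)] = 0/20 = 0
  <chi_6*chi_8, chi_5> = (1/20)[1*(4)*conj(2) + 1*(4)*conj(-2) + 2*(-1)*conj(1/2 + sqrt(5)/2) + 2*(-1)*conj(-1/2 + sqrt(5)/2) + 2*(-1)*conj(1/2 - sqrt(5)/2) + 2*(-1)*conj(-sqrt(5)/2 - 1/2) + 5*(0)*conj(0) + 5*(0)*conj(0)]
      = (1/20)[(8) + (-8) + (-sqrt(5) - 1) + (1 - sqrt(5)) + (-1 + sqrt(5)) + (1 + sqrt(5)) + (0) + (0)] = 0/20 = 0
  <chi_6*chi_8, chi_6> = (1/20)[1*(4)*conj(2) + 1*(4)*conj(2) + 2*(-1)*conj(-1/2 + sqrt(5)/2) + 2*(-1)*conj(-sqrt(5)/2 - 1/2) + 2*(-1)*conj(-sqrt(5)/2 - 1/2) + 2*(-1)*conj(-1/2 + sqrt(5)/2) + 5*(0)*conj(0) + 5*(0)*conj(0)]
      = (1/20)[(8) + (8) + (1 - sqrt(5)) + (1 + sqrt(5)) + (1 + sqrt(5)) + (1 - sqrt(5)) + (0) + (0)] = 20/20 = 1
  <chi_6*chi_8, chi_7> = (1/20)[1*(4)*conj(2) + 1*(4)*conj(-2) + 2*(-1)*conj(1/2 - sqrt(5)/2) + 2*(-1)*conj(-sqrt(5)/2 - 1/2) + 2*(-1)*conj(1/2 + sqrt(5)/2) + 2*(-1)*conj(-1/2 + sqrt(5)/2) + 5*(0)*conj(0) + 5*(0)*conj(0)]
      = (1/20)[(8) + (-8) + (-1 + sqrt(5)) + (1 + sqrt(5)) + (-sqrt(5) - 1) + (1 - sqrt(5)) + (0) + (0)] = 0/20 = 0
  <chi_6*chi_8, chi_8> = (1/20)[1*(4)*conj(2) + 1*(4)*conj(2) + 2*(-1)*conj(-sqrt(5)/2 - 1/2) + 2*(-1)*conj(-1/2 + sqrt(5)/2) + 2*(-1)*conj(-1/2 + sqrt(5)/2) + 2*(-1)*conj(-sqrt(5)/2 - 1/2) + 5*(0)*conj(0) + 5*(0)*conj(0)]
      = (1/20)[(8) + (8) + (1 + sqrt(5)) + (1 - sqrt(5)) + (1 - sqrt(5)) + (1 + sqrt(5)) + (0) + (0)] = 20/20 = 1
Hence the multiplicities are chi_6: 1, chi_8: 1. Dimension check: dim(chi_6)*dim(chi_8) = 2*2 = 4 and sum (mult * dim) = 1*2 + 1*2 = 4.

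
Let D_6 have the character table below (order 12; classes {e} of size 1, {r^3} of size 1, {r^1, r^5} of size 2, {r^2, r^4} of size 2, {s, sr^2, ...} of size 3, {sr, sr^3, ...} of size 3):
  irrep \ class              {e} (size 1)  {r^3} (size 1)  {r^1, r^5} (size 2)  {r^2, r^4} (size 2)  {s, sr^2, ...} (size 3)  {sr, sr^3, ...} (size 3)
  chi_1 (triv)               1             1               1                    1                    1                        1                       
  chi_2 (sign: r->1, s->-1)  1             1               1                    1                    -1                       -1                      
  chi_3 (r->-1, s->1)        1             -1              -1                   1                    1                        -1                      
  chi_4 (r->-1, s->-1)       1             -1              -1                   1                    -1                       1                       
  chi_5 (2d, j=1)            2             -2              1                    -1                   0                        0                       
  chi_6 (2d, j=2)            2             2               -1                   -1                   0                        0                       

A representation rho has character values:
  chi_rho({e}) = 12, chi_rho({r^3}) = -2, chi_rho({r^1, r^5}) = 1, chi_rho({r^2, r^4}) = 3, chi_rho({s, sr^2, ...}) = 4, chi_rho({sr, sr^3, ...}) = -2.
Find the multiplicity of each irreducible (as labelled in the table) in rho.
Multiplicities: chi_1: 2, chi_2: 1, chi_3: 3, chi_4: 0, chi_5: 2, chi_6: 1.

Working: Use <chi_rho, chi> = (1/|G|) sum_C |C| * chi_rho(C) * conj(chi(C)) with |G| = 12 for each irreducible chi in the table:
  <chi_rho, chi_1> = (1/12)[1*(12)*conj(1) + 1*(-2)*conj(1) + 2*(1)*conj(1) + 2*(3)*conj(1) + 3*(4)*conj(1) + 3*(-2)*conj(1)]
      = (1/12)[(12) + (-2) + (2) + (6) + (12) + (-6)] = 24/12 = 2
  <chi_rho, chi_2> = (1/12)[1*(12)*conj(1) + 1*(-2)*conj(1) + 2*(1)*conj(1) + 2*(3)*conj(1) + 3*(4)*conj(-1) + 3*(-2)*conj(-1)]
      = (1/12)[(12) + (-2) + (2) + (6) + (-12) + (6)] = 12/12 = 1
  <chi_rho, chi_3> = (1/12)[1*(12)*conj(1) + 1*(-2)*conj(-1) + 2*(1)*conj(-1) + 2*(3)*conj(1) + 3*(4)*conj(1) + 3*(-2)*conj(-1)]
      = (1/12)[(12) + (2) + (-2) + (6) + (12) + (6)] = 36/12 = 3
  <chi_rho, chi_4> = (1/12)[1*(12)*conj(1) + 1*(-2)*conj(-1) + 2*(1)*conj(-1) + 2*(3)*conj(1) + 3*(4)*conj(-1) + 3*(-2)*conj(1)]
      = (1/12)[(12) + (2) + (-2) + (6) + (-12) + (-6)] = 0/12 = 0
  <chi_rho, chi_5> = (1/12)[1*(12)*conj(2) + 1*(-2)*conj(-2) + 2*(1)*conj(1) + 2*(3)*conj(-1) + 3*(4)*conj(0) + 3*(-2)*conj(0)]
      = (1/12)[(24) + (4) + (2) + (-6) + (0) + (0)] = 24/12 = 2
  <chi_rho, chi_6> = (1/12)[1*(12)*conj(2) + 1*(-2)*conj(2) + 2*(1)*conj(-1) + 2*(3)*conj(-1) + 3*(4)*conj(0) + 3*(-2)*conj(0)]
      = (1/12)[(24) + (-4) + (-2) + (-6) + (0) + (0)] = 12/12 = 1
Dimension check: dim(rho) = sum (mult * dim) = 2*1 + 1*1 + 3*1 + 0*1 + 2*2 + 1*2 = 12 = chi_rho(e) = 12.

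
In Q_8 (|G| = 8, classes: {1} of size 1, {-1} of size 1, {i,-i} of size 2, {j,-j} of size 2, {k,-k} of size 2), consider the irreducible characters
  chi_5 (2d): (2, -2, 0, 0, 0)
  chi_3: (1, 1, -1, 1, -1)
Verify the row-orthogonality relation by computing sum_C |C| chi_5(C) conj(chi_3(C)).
Sum = 0; so <chi_5, chi_3> = 0 (distinct irreducibles are orthogonal).

Justification: Compute term by term over conjugacy classes (|C| * chi_5(C) * conj(chi_3(C))):
  1*(2)*conj(1) + 1*(-2)*conj(1) + 2*(0)*conj(-1) + 2*(0)*conj(1) + 2*(0)*conj(-1)
  = (2) + (-2) + (0) + (0) + (0)
  = 0.
Dividing by |G| = 8 gives 0/8 = 0, matching the row-orthogonality relation <chi_5, chi_3> = [chi_5 = chi_3].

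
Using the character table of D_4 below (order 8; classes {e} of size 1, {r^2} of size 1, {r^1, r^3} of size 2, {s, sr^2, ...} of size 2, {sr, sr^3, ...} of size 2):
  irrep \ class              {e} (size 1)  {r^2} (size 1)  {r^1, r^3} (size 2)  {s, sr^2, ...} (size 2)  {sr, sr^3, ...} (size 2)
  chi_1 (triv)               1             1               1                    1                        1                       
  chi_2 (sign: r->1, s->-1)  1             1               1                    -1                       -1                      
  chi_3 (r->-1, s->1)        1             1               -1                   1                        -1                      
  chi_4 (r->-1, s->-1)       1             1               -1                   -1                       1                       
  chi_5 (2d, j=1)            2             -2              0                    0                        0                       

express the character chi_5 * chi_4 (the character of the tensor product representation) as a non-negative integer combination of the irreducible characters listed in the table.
chi_5 tensor chi_4 = chi_5 (all other irreducibles have multiplicity 0).

Working: The character of a tensor product is the pointwise product (chi_5 * chi_4)(C) = chi_5(C) * chi_4(C):
  {e}: (2)*(1), {r^2}: (-2)*(1), {r^1, r^3}: (0)*(-1), {s, sr^2, ...}: (0)*(-1), {sr, sr^3, ...}: (0)*(1)
so (chi_5 * chi_4) takes values
  {e} -> 2, {r^2} -> -2, {r^1, r^3} -> 0, {s, sr^2, ...} -> 0, {sr, sr^3, ...} -> 0.
Now take the inner product of this character with each irreducible chi from the table, <chi_5*chi_4, chi> = (1/8) sum_C |C| (chi_5*chi_4)(C) conj(chi(C)):
  <chi_5*chi_4, chi_1> = (1/8)[1*(2)*conj(1) + 1*(-2)*conj(1) + 2*(0)*conj(1) + 2*(0)*conj(1) + 2*(0)*conj(1)]
      = (1/8)[(2) + (-2) + (0) + (0) + (0)] = 0/8 = 0
  <chi_5*chi_4, chi_2> = (1/8)[1*(2)*conj(1) + 1*(-2)*conj(1) + 2*(0)*conj(1) + 2*(0)*conj(-1) + 2*(0)*conj(-1)]
      = (1/8)[(2) + (-2) + (0) + (0) + (0)] = 0/8 = 0
  <chi_5*chi_4, chi_3> = (1/8)[1*(2)*conj(1) + 1*(-2)*conj(1) + 2*(0)*conj(-1) + 2*(0)*conj(1) + 2*(0)*conj(-1)]
      = (1/8)[(2) + (-2) + (0) + (0) + (0)] = 0/8 = 0
  <chi_5*chi_4, chi_4> = (1/8)[1*(2)*conj(1) + 1*(-2)*conj(1) + 2*(0)*conj(-1) + 2*(0)*conj(-1) + 2*(0)*conj(1)]
      = (1/8)[(2) + (-2) + (0) + (0) + (0)] = 0/8 = 0
  <chi_5*chi_4, chi_5> = (1/8)[1*(2)*conj(2) + 1*(-2)*conj(-2) + 2*(0)*conj(0) + 2*(0)*conj(0) + 2*(0)*conj(0)]
      = (1/8)[(4) + (4) + (0) + (0) + (0)] = 8/8 = 1
Hence the multiplicities are chi_5: 1. Dimension check: dim(chi_5)*dim(chi_4) = 2*1 = 2 and sum (mult * dim) = 1*2 = 2.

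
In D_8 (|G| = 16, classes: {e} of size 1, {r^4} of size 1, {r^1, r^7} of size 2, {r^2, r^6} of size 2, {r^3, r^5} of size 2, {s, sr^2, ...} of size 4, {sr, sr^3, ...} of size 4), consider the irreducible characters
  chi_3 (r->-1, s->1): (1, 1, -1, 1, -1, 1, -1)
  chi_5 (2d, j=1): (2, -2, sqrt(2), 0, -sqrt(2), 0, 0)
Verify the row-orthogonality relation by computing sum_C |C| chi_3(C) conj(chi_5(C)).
Sum = 0; so <chi_3, chi_5> = 0 (distinct irreducibles are orthogonal).

Why: Compute term by term over conjugacy classes (|C| * chi_3(C) * conj(chi_5(C))):
  1*(1)*conj(2) + 1*(1)*conj(-2) + 2*(-1)*conj(sqrt(2)) + 2*(1)*conj(0) + 2*(-1)*conj(-sqrt(2)) + 4*(1)*conj(0) + 4*(-1)*conj(0)
  = (2) + (-2) + (-2*sqrt(2)) + (0) + (2*sqrt(2)) + (0) + (0)
  = 0.
Dividing by |G| = 16 gives 0/16 = 0, matching the row-orthogonality relation <chi_3, chi_5> = [chi_3 = chi_5].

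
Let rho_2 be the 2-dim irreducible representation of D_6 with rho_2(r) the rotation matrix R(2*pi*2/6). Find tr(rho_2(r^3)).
chi_{rho_2}(r^3) = 2*cos(2*pi*2*3/6) = 2

rho_2(r^3) is rotation by angle 2*pi*2*3/6, whose trace is 2*cos(2*pi*2*3/6) = 2.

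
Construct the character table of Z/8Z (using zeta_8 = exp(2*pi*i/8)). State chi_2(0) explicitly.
Character table of Z/8Z (irreps indexed chi_0,...,chi_7 with chi_k(m) = zeta_8^(k*m), zeta_8 = exp(2*pi*i/8)):
  irrep \ class  {0} (size 1)  {1} (size 1)    {2} (size 1)  {3} (size 1)    {4} (size 1)  {5} (size 1)    {6} (size 1)  {7} (size 1)  
  chi_0          1             1               1             1               1             1               1             1             
  chi_1          1             exp(I*pi/4)     I             exp(3*I*pi/4)   -1            exp(-3*I*pi/4)  -I            exp(-I*pi/4)  
  chi_2          1             I               -1            -I              1             I               -1            -I            
  chi_3          1             exp(3*I*pi/4)   -I            exp(I*pi/4)     -1            exp(-I*pi/4)    I             exp(-3*I*pi/4)
  chi_4          1             -1              1             -1              1             -1              1             -1            
  chi_5          1             exp(-3*I*pi/4)  I             exp(-I*pi/4)    -1            exp(I*pi/4)     -I            exp(3*I*pi/4) 
  chi_6          1             -I              -1            I               1             -I              -1            I             
  chi_7          1             exp(-I*pi/4)    -I            exp(-3*I*pi/4)  -1            exp(3*I*pi/4)   I             exp(I*pi/4)   

Spot check: chi_2(0) = zeta_8^(2*0) = zeta_8^0 = 1.

Explanation: Z/8Z is abelian, so all 8 irreducible complex representations are 1-dimensional. They are given by chi_k(m) = zeta_8^(k*m) for k = 0,...,7. Row orthogonality: sum_m chi_k(m) conj(chi_l(m)) = 8 * [k = l].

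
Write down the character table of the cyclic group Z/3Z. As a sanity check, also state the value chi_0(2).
Character table of Z/3Z (irreps indexed chi_0,...,chi_2 with chi_k(m) = zeta_3^(k*m), zeta_3 = exp(2*pi*i/3)):
  irrep \ class  {0} (size 1)  {1} (size 1)    {2} (size 1)  
  chi_0          1             1               1             
  chi_1          1             exp(2*I*pi/3)   exp(-2*I*pi/3)
  chi_2          1             exp(-2*I*pi/3)  exp(2*I*pi/3) 

Spot check: chi_0(2) = zeta_3^(0*2) = zeta_3^0 = 1.

Proof sketch: Z/3Z is abelian, so all 3 irreducible complex representations are 1-dimensional. They are given by chi_k(m) = zeta_3^(k*m) for k = 0,...,2. Row orthogonality: sum_m chi_k(m) conj(chi_l(m)) = 3 * [k = l].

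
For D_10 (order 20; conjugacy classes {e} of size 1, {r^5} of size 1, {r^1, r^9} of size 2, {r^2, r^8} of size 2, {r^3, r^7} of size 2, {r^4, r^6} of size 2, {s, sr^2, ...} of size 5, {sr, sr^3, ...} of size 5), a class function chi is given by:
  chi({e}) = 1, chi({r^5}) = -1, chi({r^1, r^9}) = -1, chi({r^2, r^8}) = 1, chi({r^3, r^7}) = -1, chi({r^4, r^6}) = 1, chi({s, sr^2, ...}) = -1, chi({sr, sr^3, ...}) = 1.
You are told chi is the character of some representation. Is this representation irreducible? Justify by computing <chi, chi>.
Irreducible: <chi, chi> = 1.

Explanation: <chi, chi> = (1/|G|) sum_C |C| * |chi(C)|^2 = (1/20)[1*|1|^2 + 1*|-1|^2 + 2*|-1|^2 + 2*|1|^2 + 2*|-1|^2 + 2*|1|^2 + 5*|-1|^2 + 5*|1|^2]
  = (1/20)[(1) + (1) + (2) + (2) + (2) + (2) + (5) + (5)] = 20/20 = 1.
A character is irreducible iff <chi, chi> = 1, so this representation is irreducible.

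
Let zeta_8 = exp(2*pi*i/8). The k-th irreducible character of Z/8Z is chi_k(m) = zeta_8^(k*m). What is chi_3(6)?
chi_3(6) = zeta_8^18 = I

Reasoning: chi_3(6) = zeta_8^(3*6) = zeta_8^18. Since zeta_8^8 = 1, this equals zeta_8^2 = exp(2*pi*i*2/8) = I.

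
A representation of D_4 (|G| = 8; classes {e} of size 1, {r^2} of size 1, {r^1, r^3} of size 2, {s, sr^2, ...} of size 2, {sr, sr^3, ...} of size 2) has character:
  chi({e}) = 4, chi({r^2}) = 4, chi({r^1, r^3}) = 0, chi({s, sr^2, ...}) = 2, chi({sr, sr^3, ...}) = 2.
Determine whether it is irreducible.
Not irreducible (reducible): <chi, chi> = 6 > 1.

Reasoning: <chi, chi> = (1/|G|) sum_C |C| * |chi(C)|^2 = (1/8)[1*|4|^2 + 1*|4|^2 + 2*|0|^2 + 2*|2|^2 + 2*|2|^2]
  = (1/8)[(16) + (16) + (0) + (8) + (8)] = 48/8 = 6.
A character is irreducible iff <chi, chi> = 1, so this representation is reducible.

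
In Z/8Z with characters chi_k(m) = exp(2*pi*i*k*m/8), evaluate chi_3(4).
chi_3(4) = zeta_8^12 = -1

chi_3(4) = zeta_8^(3*4) = zeta_8^12. Since zeta_8^8 = 1, this equals zeta_8^4 = exp(2*pi*i*4/8) = -1.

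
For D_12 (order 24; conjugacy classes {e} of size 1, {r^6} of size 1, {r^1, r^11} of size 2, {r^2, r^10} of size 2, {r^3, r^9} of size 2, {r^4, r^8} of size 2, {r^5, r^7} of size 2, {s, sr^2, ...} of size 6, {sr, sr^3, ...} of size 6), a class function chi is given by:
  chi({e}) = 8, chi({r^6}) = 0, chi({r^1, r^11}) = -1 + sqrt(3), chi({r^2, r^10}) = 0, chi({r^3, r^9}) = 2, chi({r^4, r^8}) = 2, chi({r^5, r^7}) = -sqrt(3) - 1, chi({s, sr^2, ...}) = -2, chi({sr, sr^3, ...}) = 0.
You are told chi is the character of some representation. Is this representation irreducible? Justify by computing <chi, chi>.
Not irreducible (reducible): <chi, chi> = 5 > 1.

Details: <chi, chi> = (1/|G|) sum_C |C| * |chi(C)|^2 = (1/24)[1*|8|^2 + 1*|0|^2 + 2*|-1 + sqrt(3)|^2 + 2*|0|^2 + 2*|2|^2 + 2*|2|^2 + 2*|-sqrt(3) - 1|^2 + 6*|-2|^2 + 6*|0|^2]
  = (1/24)[(64) + (0) + (8 - 4*sqrt(3)) + (0) + (8) + (8) + (4*sqrt(3) + 8) + (24) + (0)] = 120/24 = 5.
A character is irreducible iff <chi, chi> = 1, so this representation is reducible.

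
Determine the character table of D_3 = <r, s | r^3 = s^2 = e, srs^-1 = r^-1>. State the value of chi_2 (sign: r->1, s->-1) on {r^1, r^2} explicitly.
Conjugacy classes: {e} of size 1, {r^1, r^2} of size 2, {s, sr, ..., sr^2} of size 3.
Character table:
  irrep \ class              {e} (size 1)  {r^1, r^2} (size 2)  {s, sr, ..., sr^2} (size 3)
  chi_1 (triv)               1             1                    1                          
  chi_2 (sign: r->1, s->-1)  1             1                    -1                         
  chi_3 (2d, j=1)            2             -1                   0                          

Spot check: chi_2 (sign: r->1, s->-1) on {r^1, r^2} = 1.

Proof sketch: D_3 has order 2*3 = 6 with 3 conjugacy classes, hence 3 irreducibles. Sum of squared dims 1 + 1 + 4 = 6 = |G|. Linear characters come from the abelianisation; the 2-dimensional irreps have character r^k -> 2*cos(2*pi*j*k/3), reflections -> 0.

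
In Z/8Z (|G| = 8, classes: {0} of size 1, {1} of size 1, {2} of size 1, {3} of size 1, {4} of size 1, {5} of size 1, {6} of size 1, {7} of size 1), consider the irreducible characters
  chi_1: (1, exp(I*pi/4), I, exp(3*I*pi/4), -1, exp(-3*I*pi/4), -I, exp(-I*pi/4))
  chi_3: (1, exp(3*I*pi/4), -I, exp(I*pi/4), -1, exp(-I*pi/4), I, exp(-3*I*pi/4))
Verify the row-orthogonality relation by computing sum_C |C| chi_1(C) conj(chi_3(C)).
Sum = 0; so <chi_1, chi_3> = 0 (distinct irreducibles are orthogonal).

Why: Compute term by term over conjugacy classes (|C| * chi_1(C) * conj(chi_3(C))):
  1*(1)*conj(1) + 1*(exp(I*pi/4))*conj(exp(3*I*pi/4)) + 1*(I)*conj(-I) + 1*(exp(3*I*pi/4))*conj(exp(I*pi/4)) + 1*(-1)*conj(-1) + 1*(exp(-3*I*pi/4))*conj(exp(-I*pi/4)) + 1*(-I)*conj(I) + 1*(exp(-I*pi/4))*conj(exp(-3*I*pi/4))
  = (1) + (-I) + (-1) + (I) + (1) + (-I) + (-1) + (I)
  = 0.
(Exp terms are combined using exp(i*s)*conj(exp(i*t)) = exp(i*(s-t)), and sums of them are collapsed using the identity that for every m > 1 the m distinct m-th roots of unity sum to 0, e.g. 1 + exp(2*I*pi/3) + exp(-2*I*pi/3) = 0.)
Dividing by |G| = 8 gives 0/8 = 0, matching the row-orthogonality relation <chi_1, chi_3> = [chi_1 = chi_3].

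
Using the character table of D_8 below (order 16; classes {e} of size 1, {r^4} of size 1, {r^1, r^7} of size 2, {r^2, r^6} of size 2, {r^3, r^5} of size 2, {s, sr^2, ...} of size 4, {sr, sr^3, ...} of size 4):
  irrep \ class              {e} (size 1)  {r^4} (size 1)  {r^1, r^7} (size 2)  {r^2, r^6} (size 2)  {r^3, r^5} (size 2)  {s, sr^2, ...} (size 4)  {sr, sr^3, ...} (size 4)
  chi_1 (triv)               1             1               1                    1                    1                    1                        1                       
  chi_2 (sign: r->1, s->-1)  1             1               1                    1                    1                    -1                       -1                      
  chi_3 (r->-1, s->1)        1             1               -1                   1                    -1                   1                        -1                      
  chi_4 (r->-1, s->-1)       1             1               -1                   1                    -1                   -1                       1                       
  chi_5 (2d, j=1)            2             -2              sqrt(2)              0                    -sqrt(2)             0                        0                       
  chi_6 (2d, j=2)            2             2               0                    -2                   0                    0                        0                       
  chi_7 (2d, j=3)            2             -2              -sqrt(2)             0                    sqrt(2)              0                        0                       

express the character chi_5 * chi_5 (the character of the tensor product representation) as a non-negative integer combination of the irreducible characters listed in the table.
chi_5 tensor chi_5 = chi_1 + chi_2 + chi_6 (all other irreducibles have multiplicity 0).

Details: The character of a tensor product is the pointwise product (chi_5 * chi_5)(C) = chi_5(C) * chi_5(C):
  {e}: (2)*(2), {r^4}: (-2)*(-2), {r^1, r^7}: (sqrt(2))*(sqrt(2)), {r^2, r^6}: (0)*(0), {r^3, r^5}: (-sqrt(2))*(-sqrt(2)), {s, sr^2, ...}: (0)*(0), {sr, sr^3, ...}: (0)*(0)
so (chi_5 * chi_5) takes values
  {e} -> 4, {r^4} -> 4, {r^1, r^7} -> 2, {r^2, r^6} -> 0, {r^3, r^5} -> 2, {s, sr^2, ...} -> 0, {sr, sr^3, ...} -> 0.
Now take the inner product of this character with each irreducible chi from the table, <chi_5*chi_5, chi> = (1/16) sum_C |C| (chi_5*chi_5)(C) conj(chi(C)):
  <chi_5*chi_5, chi_1> = (1/16)[1*(4)*conj(1) + 1*(4)*conj(1) + 2*(2)*conj(1) + 2*(0)*conj(1) + 2*(2)*conj(1) + 4*(0)*conj(1) + 4*(0)*conj(1)]
      = (1/16)[(4) + (4) + (4) + (0) + (4) + (0) + (0)] = 16/16 = 1
  <chi_5*chi_5, chi_2> = (1/16)[1*(4)*conj(1) + 1*(4)*conj(1) + 2*(2)*conj(1) + 2*(0)*conj(1) + 2*(2)*conj(1) + 4*(0)*conj(-1) + 4*(0)*conj(-1)]
      = (1/16)[(4) + (4) + (4) + (0) + (4) + (0) + (0)] = 16/16 = 1
  <chi_5*chi_5, chi_3> = (1/16)[1*(4)*conj(1) + 1*(4)*conj(1) + 2*(2)*conj(-1) + 2*(0)*conj(1) + 2*(2)*conj(-1) + 4*(0)*conj(1) + 4*(0)*conj(-1)]
      = (1/16)[(4) + (4) + (-4) + (0) + (-4) + (0) + (0)] = 0/16 = 0
  <chi_5*chi_5, chi_4> = (1/16)[1*(4)*conj(1) + 1*(4)*conj(1) + 2*(2)*conj(-1) + 2*(0)*conj(1) + 2*(2)*conj(-1) + 4*(0)*conj(-1) + 4*(0)*conj(1)]
      = (1/16)[(4) + (4) + (-4) + (0) + (-4) + (0) + (0)] = 0/16 = 0
  <chi_5*chi_5, chi_5> = (1/16)[1*(4)*conj(2) + 1*(4)*conj(-2) + 2*(2)*conj(sqrt(2)) + 2*(0)*conj(0) + 2*(2)*conj(-sqrt(2)) + 4*(0)*conj(0) + 4*(0)*conj(0)]
      = (1/16)[(8) + (-8) + (4*sqrt(2)) + (0) + (-4*sqrt(2)) + (0) + (0)] = 0/16 = 0
  <chi_5*chi_5, chi_6> = (1/16)[1*(4)*conj(2) + 1*(4)*conj(2) + 2*(2)*conj(0) + 2*(0)*conj(-2) + 2*(2)*conj(0) + 4*(0)*conj(0) + 4*(0)*conj(0)]
      = (1/16)[(8) + (8) + (0) + (0) + (0) + (0) + (0)] = 16/16 = 1
  <chi_5*chi_5, chi_7> = (1/16)[1*(4)*conj(2) + 1*(4)*conj(-2) + 2*(2)*conj(-sqrt(2)) + 2*(0)*conj(0) + 2*(2)*conj(sqrt(2)) + 4*(0)*conj(0) + 4*(0)*conj(0)]
      = (1/16)[(8) + (-8) + (-4*sqrt(2)) + (0) + (4*sqrt(2)) + (0) + (0)] = 0/16 = 0
Hence the multiplicities are chi_1: 1, chi_2: 1, chi_6: 1. Dimension check: dim(chi_5)*dim(chi_5) = 2*2 = 4 and sum (mult * dim) = 1*1 + 1*1 + 1*2 = 4.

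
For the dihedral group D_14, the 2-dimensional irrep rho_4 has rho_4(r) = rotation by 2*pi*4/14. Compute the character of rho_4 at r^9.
chi_{rho_4}(r^9) = 2*cos(2*pi*4*9/14) = -2*cos(pi/7)

Argument: rho_4(r^9) is rotation by angle 2*pi*4*9/14, whose trace is 2*cos(2*pi*4*9/14) = -2*cos(pi/7).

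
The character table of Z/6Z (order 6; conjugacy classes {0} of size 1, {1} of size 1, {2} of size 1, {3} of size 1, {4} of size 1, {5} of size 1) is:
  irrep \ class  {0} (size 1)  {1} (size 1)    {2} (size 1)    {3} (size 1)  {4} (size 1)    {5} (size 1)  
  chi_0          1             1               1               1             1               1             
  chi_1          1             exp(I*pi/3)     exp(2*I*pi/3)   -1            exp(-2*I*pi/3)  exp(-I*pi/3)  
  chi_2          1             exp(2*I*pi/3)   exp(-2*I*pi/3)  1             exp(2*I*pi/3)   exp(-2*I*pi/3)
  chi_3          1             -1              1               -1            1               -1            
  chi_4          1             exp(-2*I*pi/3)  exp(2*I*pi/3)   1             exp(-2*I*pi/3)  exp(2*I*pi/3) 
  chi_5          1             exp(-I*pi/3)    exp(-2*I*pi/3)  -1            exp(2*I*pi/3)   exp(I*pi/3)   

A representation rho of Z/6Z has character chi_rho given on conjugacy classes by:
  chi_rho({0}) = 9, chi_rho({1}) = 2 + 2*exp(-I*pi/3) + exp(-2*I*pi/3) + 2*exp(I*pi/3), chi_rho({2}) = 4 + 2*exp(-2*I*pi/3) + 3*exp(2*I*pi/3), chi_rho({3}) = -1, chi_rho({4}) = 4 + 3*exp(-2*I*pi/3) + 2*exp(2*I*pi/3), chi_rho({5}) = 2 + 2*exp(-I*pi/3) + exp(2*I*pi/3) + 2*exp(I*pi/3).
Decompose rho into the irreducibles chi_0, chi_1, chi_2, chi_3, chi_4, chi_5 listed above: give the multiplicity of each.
Multiplicities: chi_0: 3, chi_1: 2, chi_2: 0, chi_3: 1, chi_4: 1, chi_5: 2.

Use <chi_rho, chi> = (1/|G|) sum_C |C| * chi_rho(C) * conj(chi(C)) with |G| = 6 for each irreducible chi in the table:
  <chi_rho, chi_0> = (1/6)[1*(9)*conj(1) + 1*(2 + 2*exp(-I*pi/3) + exp(-2*I*pi/3) + 2*exp(I*pi/3))*conj(1) + 1*(4 + 2*exp(-2*I*pi/3) + 3*exp(2*I*pi/3))*conj(1) + 1*(-1)*conj(1) + 1*(4 + 3*exp(-2*I*pi/3) + 2*exp(2*I*pi/3))*conj(1) + 1*(2 + 2*exp(-I*pi/3) + exp(2*I*pi/3) + 2*exp(I*pi/3))*conj(1)]
      = (1/6)[(9) + (2 + 2*exp(-I*pi/3) + exp(-2*I*pi/3) + 2*exp(I*pi/3)) + (4 + 2*exp(-2*I*pi/3) + 3*exp(2*I*pi/3)) + (-1) + (4 + 3*exp(-2*I*pi/3) + 2*exp(2*I*pi/3)) + (2 + 2*exp(-I*pi/3) + exp(2*I*pi/3) + 2*exp(I*pi/3))] = 18/6 = 3
  <chi_rho, chi_1> = (1/6)[1*(9)*conj(1) + 1*(2 + 2*exp(-I*pi/3) + exp(-2*I*pi/3) + 2*exp(I*pi/3))*conj(exp(I*pi/3)) + 1*(4 + 2*exp(-2*I*pi/3) + 3*exp(2*I*pi/3))*conj(exp(2*I*pi/3)) + 1*(-1)*conj(-1) + 1*(4 + 3*exp(-2*I*pi/3) + 2*exp(2*I*pi/3))*conj(exp(-2*I*pi/3)) + 1*(2 + 2*exp(-I*pi/3) + exp(2*I*pi/3) + 2*exp(I*pi/3))*conj(exp(-I*pi/3))]
      = (1/6)[(9) + (1 + 2*exp(-2*I*pi/3) + 2*exp(-I*pi/3)) + (3 + 4*exp(-2*I*pi/3) + 2*exp(2*I*pi/3)) + (1) + (3 + 2*exp(-2*I*pi/3) + 4*exp(2*I*pi/3)) + (1 + 2*exp(2*I*pi/3) + 2*exp(I*pi/3))] = 12/6 = 2
  <chi_rho, chi_2> = (1/6)[1*(9)*conj(1) + 1*(2 + 2*exp(-I*pi/3) + exp(-2*I*pi/3) + 2*exp(I*pi/3))*conj(exp(2*I*pi/3)) + 1*(4 + 2*exp(-2*I*pi/3) + 3*exp(2*I*pi/3))*conj(exp(-2*I*pi/3)) + 1*(-1)*conj(1) + 1*(4 + 3*exp(-2*I*pi/3) + 2*exp(2*I*pi/3))*conj(exp(2*I*pi/3)) + 1*(2 + 2*exp(-I*pi/3) + exp(2*I*pi/3) + 2*exp(I*pi/3))*conj(exp(-2*I*pi/3))]
      = (1/6)[(9) + (-2 + 2*exp(-2*I*pi/3) + 2*exp(-I*pi/3) + exp(2*I*pi/3)) + (2 + 3*exp(-2*I*pi/3) + 4*exp(2*I*pi/3)) + (-1) + (2 + 4*exp(-2*I*pi/3) + 3*exp(2*I*pi/3)) + (-2 + exp(-2*I*pi/3) + 2*exp(2*I*pi/3) + 2*exp(I*pi/3))] = 0/6 = 0
  <chi_rho, chi_3> = (1/6)[1*(9)*conj(1) + 1*(2 + 2*exp(-I*pi/3) + exp(-2*I*pi/3) + 2*exp(I*pi/3))*conj(-1) + 1*(4 + 2*exp(-2*I*pi/3) + 3*exp(2*I*pi/3))*conj(1) + 1*(-1)*conj(-1) + 1*(4 + 3*exp(-2*I*pi/3) + 2*exp(2*I*pi/3))*conj(1) + 1*(2 + 2*exp(-I*pi/3) + exp(2*I*pi/3) + 2*exp(I*pi/3))*conj(-1)]
      = (1/6)[(9) + (-2 - 2*exp(I*pi/3) - exp(-2*I*pi/3) - 2*exp(-I*pi/3)) + (4 + 2*exp(-2*I*pi/3) + 3*exp(2*I*pi/3)) + (1) + (4 + 3*exp(-2*I*pi/3) + 2*exp(2*I*pi/3)) + (-2 - 2*exp(I*pi/3) - exp(2*I*pi/3) - 2*exp(-I*pi/3))] = 6/6 = 1
  <chi_rho, chi_4> = (1/6)[1*(9)*conj(1) + 1*(2 + 2*exp(-I*pi/3) + exp(-2*I*pi/3) + 2*exp(I*pi/3))*conj(exp(-2*I*pi/3)) + 1*(4 + 2*exp(-2*I*pi/3) + 3*exp(2*I*pi/3))*conj(exp(2*I*pi/3)) + 1*(-1)*conj(1) + 1*(4 + 3*exp(-2*I*pi/3) + 2*exp(2*I*pi/3))*conj(exp(-2*I*pi/3)) + 1*(2 + 2*exp(-I*pi/3) + exp(2*I*pi/3) + 2*exp(I*pi/3))*conj(exp(2*I*pi/3))]
      = (1/6)[(9) + (-1 + 2*exp(2*I*pi/3) + 2*exp(I*pi/3)) + (3 + 4*exp(-2*I*pi/3) + 2*exp(2*I*pi/3)) + (-1) + (3 + 2*exp(-2*I*pi/3) + 4*exp(2*I*pi/3)) + (-1 + 2*exp(-2*I*pi/3) + 2*exp(-I*pi/3))] = 6/6 = 1
  <chi_rho, chi_5> = (1/6)[1*(9)*conj(1) + 1*(2 + 2*exp(-I*pi/3) + exp(-2*I*pi/3) + 2*exp(I*pi/3))*conj(exp(-I*pi/3)) + 1*(4 + 2*exp(-2*I*pi/3) + 3*exp(2*I*pi/3))*conj(exp(-2*I*pi/3)) + 1*(-1)*conj(-1) + 1*(4 + 3*exp(-2*I*pi/3) + 2*exp(2*I*pi/3))*conj(exp(2*I*pi/3)) + 1*(2 + 2*exp(-I*pi/3) + exp(2*I*pi/3) + 2*exp(I*pi/3))*conj(exp(I*pi/3))]
      = (1/6)[(9) + (2 + exp(-I*pi/3) + 2*exp(2*I*pi/3) + 2*exp(I*pi/3)) + (2 + 3*exp(-2*I*pi/3) + 4*exp(2*I*pi/3)) + (1) + (2 + 4*exp(-2*I*pi/3) + 3*exp(2*I*pi/3)) + (2 + 2*exp(-2*I*pi/3) + 2*exp(-I*pi/3) + exp(I*pi/3))] = 12/6 = 2
(Exp terms are combined using exp(i*s)*conj(exp(i*t)) = exp(i*(s-t)), and sums of them are collapsed using the identity that for every m > 1 the m distinct m-th roots of unity sum to 0, e.g. 1 + exp(2*I*pi/3) + exp(-2*I*pi/3) = 0.)
Dimension check: dim(rho) = sum (mult * dim) = 3*1 + 2*1 + 0*1 + 1*1 + 1*1 + 2*1 = 9 = chi_rho(e) = 9.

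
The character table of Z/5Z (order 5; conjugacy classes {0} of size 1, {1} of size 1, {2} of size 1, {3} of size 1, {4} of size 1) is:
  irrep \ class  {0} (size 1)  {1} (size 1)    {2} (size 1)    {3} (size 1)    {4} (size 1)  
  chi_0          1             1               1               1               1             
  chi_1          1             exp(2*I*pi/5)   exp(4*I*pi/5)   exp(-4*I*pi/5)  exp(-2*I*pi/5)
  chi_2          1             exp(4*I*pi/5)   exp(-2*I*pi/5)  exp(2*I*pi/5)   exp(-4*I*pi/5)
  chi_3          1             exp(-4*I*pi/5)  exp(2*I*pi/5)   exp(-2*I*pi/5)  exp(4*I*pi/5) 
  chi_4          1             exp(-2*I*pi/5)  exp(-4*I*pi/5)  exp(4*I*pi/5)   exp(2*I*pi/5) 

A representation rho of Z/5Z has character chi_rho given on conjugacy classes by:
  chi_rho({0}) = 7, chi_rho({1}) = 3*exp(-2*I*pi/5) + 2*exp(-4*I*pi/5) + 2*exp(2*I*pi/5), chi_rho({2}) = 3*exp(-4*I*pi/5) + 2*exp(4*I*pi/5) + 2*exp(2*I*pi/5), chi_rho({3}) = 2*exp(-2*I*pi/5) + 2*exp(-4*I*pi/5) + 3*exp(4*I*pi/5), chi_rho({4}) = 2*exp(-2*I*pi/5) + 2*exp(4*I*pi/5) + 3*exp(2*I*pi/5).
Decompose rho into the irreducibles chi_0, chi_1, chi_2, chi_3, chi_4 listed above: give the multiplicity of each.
Multiplicities: chi_0: 0, chi_1: 2, chi_2: 0, chi_3: 2, chi_4: 3.

Details: Use <chi_rho, chi> = (1/|G|) sum_C |C| * chi_rho(C) * conj(chi(C)) with |G| = 5 for each irreducible chi in the table:
  <chi_rho, chi_0> = (1/5)[1*(7)*conj(1) + 1*(3*exp(-2*I*pi/5) + 2*exp(-4*I*pi/5) + 2*exp(2*I*pi/5))*conj(1) + 1*(3*exp(-4*I*pi/5) + 2*exp(4*I*pi/5) + 2*exp(2*I*pi/5))*conj(1) + 1*(2*exp(-2*I*pi/5) + 2*exp(-4*I*pi/5) + 3*exp(4*I*pi/5))*conj(1) + 1*(2*exp(-2*I*pi/5) + 2*exp(4*I*pi/5) + 3*exp(2*I*pi/5))*conj(1)]
      = (1/5)[(7) + (3*exp(-2*I*pi/5) + 2*exp(-4*I*pi/5) + 2*exp(2*I*pi/5)) + (3*exp(-4*I*pi/5) + 2*exp(4*I*pi/5) + 2*exp(2*I*pi/5)) + (2*exp(-2*I*pi/5) + 2*exp(-4*I*pi/5) + 3*exp(4*I*pi/5)) + (2*exp(-2*I*pi/5) + 2*exp(4*I*pi/5) + 3*exp(2*I*pi/5))] = 0/5 = 0
  <chi_rho, chi_1> = (1/5)[1*(7)*conj(1) + 1*(3*exp(-2*I*pi/5) + 2*exp(-4*I*pi/5) + 2*exp(2*I*pi/5))*conj(exp(2*I*pi/5)) + 1*(3*exp(-4*I*pi/5) + 2*exp(4*I*pi/5) + 2*exp(2*I*pi/5))*conj(exp(4*I*pi/5)) + 1*(2*exp(-2*I*pi/5) + 2*exp(-4*I*pi/5) + 3*exp(4*I*pi/5))*conj(exp(-4*I*pi/5)) + 1*(2*exp(-2*I*pi/5) + 2*exp(4*I*pi/5) + 3*exp(2*I*pi/5))*conj(exp(-2*I*pi/5))]
      = (1/5)[(7) + (2 + 3*exp(-4*I*pi/5) + 2*exp(4*I*pi/5)) + (2 + 2*exp(-2*I*pi/5) + 3*exp(2*I*pi/5)) + (2 + 3*exp(-2*I*pi/5) + 2*exp(2*I*pi/5)) + (2 + 2*exp(-4*I*pi/5) + 3*exp(4*I*pi/5))] = 10/5 = 2
  <chi_rho, chi_2> = (1/5)[1*(7)*conj(1) + 1*(3*exp(-2*I*pi/5) + 2*exp(-4*I*pi/5) + 2*exp(2*I*pi/5))*conj(exp(4*I*pi/5)) + 1*(3*exp(-4*I*pi/5) + 2*exp(4*I*pi/5) + 2*exp(2*I*pi/5))*conj(exp(-2*I*pi/5)) + 1*(2*exp(-2*I*pi/5) + 2*exp(-4*I*pi/5) + 3*exp(4*I*pi/5))*conj(exp(2*I*pi/5)) + 1*(2*exp(-2*I*pi/5) + 2*exp(4*I*pi/5) + 3*exp(2*I*pi/5))*conj(exp(-4*I*pi/5))]
      = (1/5)[(7) + (2*exp(-2*I*pi/5) + 3*exp(4*I*pi/5) + 2*exp(2*I*pi/5)) + (3*exp(-2*I*pi/5) + 2*exp(-4*I*pi/5) + 2*exp(4*I*pi/5)) + (2*exp(-4*I*pi/5) + 2*exp(4*I*pi/5) + 3*exp(2*I*pi/5)) + (2*exp(-2*I*pi/5) + 3*exp(-4*I*pi/5) + 2*exp(2*I*pi/5))] = 0/5 = 0
  <chi_rho, chi_3> = (1/5)[1*(7)*conj(1) + 1*(3*exp(-2*I*pi/5) + 2*exp(-4*I*pi/5) + 2*exp(2*I*pi/5))*conj(exp(-4*I*pi/5)) + 1*(3*exp(-4*I*pi/5) + 2*exp(4*I*pi/5) + 2*exp(2*I*pi/5))*conj(exp(2*I*pi/5)) + 1*(2*exp(-2*I*pi/5) + 2*exp(-4*I*pi/5) + 3*exp(4*I*pi/5))*conj(exp(-2*I*pi/5)) + 1*(2*exp(-2*I*pi/5) + 2*exp(4*I*pi/5) + 3*exp(2*I*pi/5))*conj(exp(4*I*pi/5))]
      = (1/5)[(7) + (2 + 2*exp(-4*I*pi/5) + 3*exp(2*I*pi/5)) + (2 + 3*exp(4*I*pi/5) + 2*exp(2*I*pi/5)) + (2 + 2*exp(-2*I*pi/5) + 3*exp(-4*I*pi/5)) + (2 + 3*exp(-2*I*pi/5) + 2*exp(4*I*pi/5))] = 10/5 = 2
  <chi_rho, chi_4> = (1/5)[1*(7)*conj(1) + 1*(3*exp(-2*I*pi/5) + 2*exp(-4*I*pi/5) + 2*exp(2*I*pi/5))*conj(exp(-2*I*pi/5)) + 1*(3*exp(-4*I*pi/5) + 2*exp(4*I*pi/5) + 2*exp(2*I*pi/5))*conj(exp(-4*I*pi/5)) + 1*(2*exp(-2*I*pi/5) + 2*exp(-4*I*pi/5) + 3*exp(4*I*pi/5))*conj(exp(4*I*pi/5)) + 1*(2*exp(-2*I*pi/5) + 2*exp(4*I*pi/5) + 3*exp(2*I*pi/5))*conj(exp(2*I*pi/5))]
      = (1/5)[(7) + (3 + 2*exp(-2*I*pi/5) + 2*exp(4*I*pi/5)) + (3 + 2*exp(-2*I*pi/5) + 2*exp(-4*I*pi/5)) + (3 + 2*exp(4*I*pi/5) + 2*exp(2*I*pi/5)) + (3 + 2*exp(-4*I*pi/5) + 2*exp(2*I*pi/5))] = 15/5 = 3
(Exp terms are combined using exp(i*s)*conj(exp(i*t)) = exp(i*(s-t)), and sums of them are collapsed using the identity that for every m > 1 the m distinct m-th roots of unity sum to 0, e.g. 1 + exp(2*I*pi/3) + exp(-2*I*pi/3) = 0.)
Dimension check: dim(rho) = sum (mult * dim) = 0*1 + 2*1 + 0*1 + 2*1 + 3*1 = 7 = chi_rho(e) = 7.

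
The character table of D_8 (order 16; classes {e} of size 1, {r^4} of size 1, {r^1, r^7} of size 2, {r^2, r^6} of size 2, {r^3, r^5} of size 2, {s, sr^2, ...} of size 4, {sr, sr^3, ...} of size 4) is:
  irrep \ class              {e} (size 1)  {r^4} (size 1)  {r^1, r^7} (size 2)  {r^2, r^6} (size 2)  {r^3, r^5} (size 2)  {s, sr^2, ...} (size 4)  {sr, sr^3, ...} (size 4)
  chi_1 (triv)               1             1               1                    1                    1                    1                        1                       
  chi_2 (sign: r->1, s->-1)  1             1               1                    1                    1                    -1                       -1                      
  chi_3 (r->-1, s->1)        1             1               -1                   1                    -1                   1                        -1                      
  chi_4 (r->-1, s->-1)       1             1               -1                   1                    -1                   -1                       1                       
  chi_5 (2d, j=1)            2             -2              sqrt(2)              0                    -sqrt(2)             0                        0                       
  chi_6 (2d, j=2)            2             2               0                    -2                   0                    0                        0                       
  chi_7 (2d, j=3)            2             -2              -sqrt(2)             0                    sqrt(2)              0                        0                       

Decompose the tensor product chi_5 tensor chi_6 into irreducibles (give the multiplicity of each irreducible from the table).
chi_5 tensor chi_6 = chi_5 + chi_7 (all other irreducibles have multiplicity 0).

Proof sketch: The character of a tensor product is the pointwise product (chi_5 * chi_6)(C) = chi_5(C) * chi_6(C):
  {e}: (2)*(2), {r^4}: (-2)*(2), {r^1, r^7}: (sqrt(2))*(0), {r^2, r^6}: (0)*(-2), {r^3, r^5}: (-sqrt(2))*(0), {s, sr^2, ...}: (0)*(0), {sr, sr^3, ...}: (0)*(0)
so (chi_5 * chi_6) takes values
  {e} -> 4, {r^4} -> -4, {r^1, r^7} -> 0, {r^2, r^6} -> 0, {r^3, r^5} -> 0, {s, sr^2, ...} -> 0, {sr, sr^3, ...} -> 0.
Now take the inner product of this character with each irreducible chi from the table, <chi_5*chi_6, chi> = (1/16) sum_C |C| (chi_5*chi_6)(C) conj(chi(C)):
  <chi_5*chi_6, chi_1> = (1/16)[1*(4)*conj(1) + 1*(-4)*conj(1) + 2*(0)*conj(1) + 2*(0)*conj(1) + 2*(0)*conj(1) + 4*(0)*conj(1) + 4*(0)*conj(1)]
      = (1/16)[(4) + (-4) + (0) + (0) + (0) + (0) + (0)] = 0/16 = 0
  <chi_5*chi_6, chi_2> = (1/16)[1*(4)*conj(1) + 1*(-4)*conj(1) + 2*(0)*conj(1) + 2*(0)*conj(1) + 2*(0)*conj(1) + 4*(0)*conj(-1) + 4*(0)*conj(-1)]
      = (1/16)[(4) + (-4) + (0) + (0) + (0) + (0) + (0)] = 0/16 = 0
  <chi_5*chi_6, chi_3> = (1/16)[1*(4)*conj(1) + 1*(-4)*conj(1) + 2*(0)*conj(-1) + 2*(0)*conj(1) + 2*(0)*conj(-1) + 4*(0)*conj(1) + 4*(0)*conj(-1)]
      = (1/16)[(4) + (-4) + (0) + (0) + (0) + (0) + (0)] = 0/16 = 0
  <chi_5*chi_6, chi_4> = (1/16)[1*(4)*conj(1) + 1*(-4)*conj(1) + 2*(0)*conj(-1) + 2*(0)*conj(1) + 2*(0)*conj(-1) + 4*(0)*conj(-1) + 4*(0)*conj(1)]
      = (1/16)[(4) + (-4) + (0) + (0) + (0) + (0) + (0)] = 0/16 = 0
  <chi_5*chi_6, chi_5> = (1/16)[1*(4)*conj(2) + 1*(-4)*conj(-2) + 2*(0)*conj(sqrt(2)) + 2*(0)*conj(0) + 2*(0)*conj(-sqrt(2)) + 4*(0)*conj(0) + 4*(0)*conj(0)]
      = (1/16)[(8) + (8) + (0) + (0) + (0) + (0) + (0)] = 16/16 = 1
  <chi_5*chi_6, chi_6> = (1/16)[1*(4)*conj(2) + 1*(-4)*conj(2) + 2*(0)*conj(0) + 2*(0)*conj(-2) + 2*(0)*conj(0) + 4*(0)*conj(0) + 4*(0)*conj(0)]
      = (1/16)[(8) + (-8) + (0) + (0) + (0) + (0) + (0)] = 0/16 = 0
  <chi_5*chi_6, chi_7> = (1/16)[1*(4)*conj(2) + 1*(-4)*conj(-2) + 2*(0)*conj(-sqrt(2)) + 2*(0)*conj(0) + 2*(0)*conj(sqrt(2)) + 4*(0)*conj(0) + 4*(0)*conj(0)]
      = (1/16)[(8) + (8) + (0) + (0) + (0) + (0) + (0)] = 16/16 = 1
Hence the multiplicities are chi_5: 1, chi_7: 1. Dimension check: dim(chi_5)*dim(chi_6) = 2*2 = 4 and sum (mult * dim) = 1*2 + 1*2 = 4.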